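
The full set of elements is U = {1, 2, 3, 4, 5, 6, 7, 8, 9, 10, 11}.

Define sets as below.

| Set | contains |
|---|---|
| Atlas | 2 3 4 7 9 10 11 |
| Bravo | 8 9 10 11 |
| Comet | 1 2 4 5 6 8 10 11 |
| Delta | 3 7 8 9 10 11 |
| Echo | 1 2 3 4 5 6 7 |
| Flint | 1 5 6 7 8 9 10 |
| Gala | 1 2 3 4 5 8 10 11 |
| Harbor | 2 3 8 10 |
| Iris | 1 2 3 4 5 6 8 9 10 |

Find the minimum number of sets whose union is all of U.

Bravo and Echo together: Bravo ∪ Echo = {1, 2, 3, 4, 5, 6, 7, 8, 9, 10, 11} — every element is covered.
No single set has all 11 elements (the largest, Iris, has 9), so 2 is optimal.

2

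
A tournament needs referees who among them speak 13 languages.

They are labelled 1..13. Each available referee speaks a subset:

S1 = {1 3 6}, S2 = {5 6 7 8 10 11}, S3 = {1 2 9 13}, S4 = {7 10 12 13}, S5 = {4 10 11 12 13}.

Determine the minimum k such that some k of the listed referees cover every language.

S1 and S2 and S3 and S5 together: S1 ∪ S2 ∪ S3 ∪ S5 = {1, 2, 3, 4, 5, 6, 7, 8, 9, 10, 11, 12, 13} — every language is covered.
No 3 of the 5 referees cover everything (all 10 combinations miss at least one language), so 4 is optimal.

4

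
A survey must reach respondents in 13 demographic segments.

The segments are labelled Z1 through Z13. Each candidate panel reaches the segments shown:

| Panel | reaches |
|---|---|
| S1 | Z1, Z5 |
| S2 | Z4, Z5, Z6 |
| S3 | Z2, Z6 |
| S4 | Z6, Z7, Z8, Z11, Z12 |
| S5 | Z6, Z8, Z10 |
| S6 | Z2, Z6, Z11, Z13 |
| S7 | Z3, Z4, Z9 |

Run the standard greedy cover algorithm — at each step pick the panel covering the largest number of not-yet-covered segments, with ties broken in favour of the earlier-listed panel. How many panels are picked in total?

5

Greedy: pick S4 (covers 5 new) → pick S7 (covers 3 new) → pick S1 (covers 2 new) → pick S6 (covers 2 new) → pick S5 (covers 1 new). Total picks: 5.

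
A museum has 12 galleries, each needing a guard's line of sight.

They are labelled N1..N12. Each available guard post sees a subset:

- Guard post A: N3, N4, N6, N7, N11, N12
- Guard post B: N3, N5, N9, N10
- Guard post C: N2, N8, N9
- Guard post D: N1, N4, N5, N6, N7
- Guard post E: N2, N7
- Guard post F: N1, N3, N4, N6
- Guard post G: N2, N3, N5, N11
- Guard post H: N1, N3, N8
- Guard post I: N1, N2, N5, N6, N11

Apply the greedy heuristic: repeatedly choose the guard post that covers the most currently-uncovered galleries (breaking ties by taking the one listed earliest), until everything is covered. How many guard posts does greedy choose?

Greedy: pick A (covers 6 new) → pick B (covers 3 new) → pick C (covers 2 new) → pick D (covers 1 new). Total picks: 4.

4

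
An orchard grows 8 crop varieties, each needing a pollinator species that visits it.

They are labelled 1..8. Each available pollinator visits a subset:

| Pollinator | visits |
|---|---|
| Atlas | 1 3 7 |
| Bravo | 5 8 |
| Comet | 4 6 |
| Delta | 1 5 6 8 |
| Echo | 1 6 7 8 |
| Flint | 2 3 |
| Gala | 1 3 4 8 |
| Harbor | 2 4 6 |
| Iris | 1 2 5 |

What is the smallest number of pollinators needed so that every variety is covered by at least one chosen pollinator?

3

Atlas and Delta and Harbor together: Atlas ∪ Delta ∪ Harbor = {1, 2, 3, 4, 5, 6, 7, 8} — every variety is covered.
No 2 of the 9 pollinators cover everything (all 36 combinations miss at least one variety), so 3 is optimal.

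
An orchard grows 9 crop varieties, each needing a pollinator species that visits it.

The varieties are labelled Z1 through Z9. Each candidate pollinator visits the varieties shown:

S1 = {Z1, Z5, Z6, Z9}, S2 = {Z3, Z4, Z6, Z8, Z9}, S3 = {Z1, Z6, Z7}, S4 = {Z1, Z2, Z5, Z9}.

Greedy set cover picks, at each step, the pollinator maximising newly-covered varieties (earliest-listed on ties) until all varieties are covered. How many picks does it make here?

3

Greedy: pick S2 (covers 5 new) → pick S4 (covers 3 new) → pick S3 (covers 1 new). Total picks: 3.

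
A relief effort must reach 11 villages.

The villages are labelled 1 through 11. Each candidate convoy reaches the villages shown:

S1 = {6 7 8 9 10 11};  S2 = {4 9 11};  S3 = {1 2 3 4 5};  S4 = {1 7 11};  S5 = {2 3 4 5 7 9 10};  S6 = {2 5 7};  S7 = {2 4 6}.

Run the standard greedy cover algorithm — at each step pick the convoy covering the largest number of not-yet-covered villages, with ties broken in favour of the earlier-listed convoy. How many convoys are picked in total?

Greedy: pick S5 (covers 7 new) → pick S1 (covers 3 new) → pick S3 (covers 1 new). Total picks: 3.
(The true minimum cover uses only 2 convoys, so greedy is not optimal here.)

3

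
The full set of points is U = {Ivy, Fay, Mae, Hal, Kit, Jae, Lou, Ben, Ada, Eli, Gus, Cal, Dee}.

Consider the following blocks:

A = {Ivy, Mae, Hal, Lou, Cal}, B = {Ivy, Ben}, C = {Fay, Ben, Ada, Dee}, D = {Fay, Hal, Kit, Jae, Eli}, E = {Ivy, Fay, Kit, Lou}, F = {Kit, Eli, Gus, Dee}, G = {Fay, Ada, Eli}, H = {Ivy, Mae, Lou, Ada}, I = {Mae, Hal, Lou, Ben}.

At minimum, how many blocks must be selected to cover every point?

4

Take {A, C, D, F}. Their union is {Ivy, Fay, Mae, Hal, Kit, Jae, Lou, Ben, Ada, Eli, Gus, Cal, Dee}, which is all 13 points.
No 3 of the 9 blocks cover everything (all 84 combinations miss at least one point), so 4 is optimal.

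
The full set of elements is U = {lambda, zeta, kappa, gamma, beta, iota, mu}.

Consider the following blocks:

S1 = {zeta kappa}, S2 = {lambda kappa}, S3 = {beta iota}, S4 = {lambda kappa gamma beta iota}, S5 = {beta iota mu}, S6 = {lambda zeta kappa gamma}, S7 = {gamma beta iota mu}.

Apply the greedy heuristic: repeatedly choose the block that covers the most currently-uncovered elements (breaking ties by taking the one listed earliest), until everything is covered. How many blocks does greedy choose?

Greedy: pick S4 (covers 5 new) → pick S1 (covers 1 new) → pick S5 (covers 1 new). Total picks: 3.
(The true minimum cover uses only 2 blocks, so greedy is not optimal here.)

3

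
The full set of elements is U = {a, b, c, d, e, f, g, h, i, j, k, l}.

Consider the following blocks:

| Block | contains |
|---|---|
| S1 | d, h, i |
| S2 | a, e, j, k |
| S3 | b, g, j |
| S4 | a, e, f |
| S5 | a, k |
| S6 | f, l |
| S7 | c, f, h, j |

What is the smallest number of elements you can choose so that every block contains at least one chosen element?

Take T = {a, h, j, l}. Each listed block contains at least one of these, so T is a hitting set of size 4.
The blocks S1, S3, S5, S6 are pairwise disjoint, so any hitting set needs a separate element for each — at least 4. Hence 4 is optimal.

4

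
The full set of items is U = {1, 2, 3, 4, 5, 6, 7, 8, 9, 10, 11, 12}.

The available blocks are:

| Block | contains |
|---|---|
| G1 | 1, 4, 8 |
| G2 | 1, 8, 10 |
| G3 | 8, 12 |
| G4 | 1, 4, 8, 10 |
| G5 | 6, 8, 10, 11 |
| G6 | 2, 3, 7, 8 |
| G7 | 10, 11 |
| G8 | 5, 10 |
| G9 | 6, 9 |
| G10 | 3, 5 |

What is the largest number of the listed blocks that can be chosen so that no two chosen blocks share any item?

4

G1, G7, G9, G10 are pairwise disjoint (G1={1,4,8}; G7={10,11}; G9={6,9}; G10={3,5}).
Every remaining block overlaps one of these, and no 5 of the listed blocks are pairwise disjoint, so 4 is the maximum.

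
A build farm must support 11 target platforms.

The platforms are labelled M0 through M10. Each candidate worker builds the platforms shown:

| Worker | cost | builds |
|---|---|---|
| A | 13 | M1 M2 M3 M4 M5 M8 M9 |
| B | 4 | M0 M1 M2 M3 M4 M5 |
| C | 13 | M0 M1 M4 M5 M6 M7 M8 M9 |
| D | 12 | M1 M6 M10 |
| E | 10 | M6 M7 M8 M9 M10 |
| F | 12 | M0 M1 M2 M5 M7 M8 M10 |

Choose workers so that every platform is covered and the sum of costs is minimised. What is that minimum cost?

B, E together cover every platform (B ∪ E = {M0, M1, M2, M3, M4, M5, M6, M7, M8, M9, M10}); total cost 4 + 10 = 14.
No covering selection has total cost below 14.

14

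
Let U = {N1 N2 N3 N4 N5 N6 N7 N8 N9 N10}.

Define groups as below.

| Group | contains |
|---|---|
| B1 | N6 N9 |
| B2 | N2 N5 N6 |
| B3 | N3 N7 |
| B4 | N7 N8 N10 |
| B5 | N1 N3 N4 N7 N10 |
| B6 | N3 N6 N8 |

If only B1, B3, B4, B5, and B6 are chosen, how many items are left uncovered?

Union of B1, B3, B4, B5, B6 = {N1, N3, N4, N6, N7, N8, N9, N10}.
Not covered: N2, N5 — 2 items.

2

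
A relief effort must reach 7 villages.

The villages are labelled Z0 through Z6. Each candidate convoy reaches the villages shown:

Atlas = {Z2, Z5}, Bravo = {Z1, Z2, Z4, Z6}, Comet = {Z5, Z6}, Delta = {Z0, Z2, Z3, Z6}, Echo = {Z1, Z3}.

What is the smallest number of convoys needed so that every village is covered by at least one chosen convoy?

3

Take {Atlas, Bravo, Delta}. Their union is {Z0, Z1, Z2, Z3, Z4, Z5, Z6}, which is all 7 villages.
Only Delta contains Z0, so Delta is forced; the remaining 3 villages need at least 2 more convoys (each remaining convoy adds at most 2) — so at least 3 convoys are needed, and 3 is optimal.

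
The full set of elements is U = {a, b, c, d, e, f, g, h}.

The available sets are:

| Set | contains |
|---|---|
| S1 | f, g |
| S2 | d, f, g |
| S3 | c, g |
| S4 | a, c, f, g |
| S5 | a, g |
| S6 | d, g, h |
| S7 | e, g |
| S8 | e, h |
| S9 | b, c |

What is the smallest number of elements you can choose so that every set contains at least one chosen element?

T = {b, g, h} meets every set (each contains at least one member of T), and |T| = 3.
The sets S5, S8, S9 are pairwise disjoint, so any hitting set needs a separate element for each — at least 3. Hence 3 is optimal.

3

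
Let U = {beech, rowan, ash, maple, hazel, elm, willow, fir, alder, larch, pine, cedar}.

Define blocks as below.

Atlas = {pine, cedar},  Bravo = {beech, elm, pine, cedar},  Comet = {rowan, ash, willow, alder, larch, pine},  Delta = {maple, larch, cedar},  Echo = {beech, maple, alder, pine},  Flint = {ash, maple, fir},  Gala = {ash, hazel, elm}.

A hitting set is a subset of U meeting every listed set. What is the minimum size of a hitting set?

3

Take H = {ash, maple, pine}. Each listed block contains at least one of these, so H is a hitting set of size 3.
No choice of 2 elements meets every block, so 3 is the minimum.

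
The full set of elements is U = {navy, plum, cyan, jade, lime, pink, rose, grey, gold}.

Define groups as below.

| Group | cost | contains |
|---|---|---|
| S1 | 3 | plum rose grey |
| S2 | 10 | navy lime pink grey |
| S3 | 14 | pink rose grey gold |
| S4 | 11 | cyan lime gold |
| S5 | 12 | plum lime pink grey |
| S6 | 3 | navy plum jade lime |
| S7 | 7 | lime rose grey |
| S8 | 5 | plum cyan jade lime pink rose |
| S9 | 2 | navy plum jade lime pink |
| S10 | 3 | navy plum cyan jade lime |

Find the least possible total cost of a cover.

S1, S4, S9 together cover every element (S1 ∪ S4 ∪ S9 = {navy, plum, cyan, jade, lime, pink, rose, grey, gold}); total cost 3 + 11 + 2 = 16.
The greedy pick S9, S1, S10, S4 costs 19; no covering selection beats 16.

16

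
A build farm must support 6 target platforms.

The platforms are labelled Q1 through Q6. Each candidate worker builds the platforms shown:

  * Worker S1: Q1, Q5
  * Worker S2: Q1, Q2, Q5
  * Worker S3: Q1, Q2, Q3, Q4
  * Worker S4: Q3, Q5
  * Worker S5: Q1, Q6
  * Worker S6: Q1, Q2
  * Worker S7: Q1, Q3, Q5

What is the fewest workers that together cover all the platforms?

S1 and S3 and S5 together: S1 ∪ S3 ∪ S5 = {Q1, Q2, Q3, Q4, Q5, Q6} — every platform is covered.
Only S3 contains Q4, so S3 is forced; the remaining 2 platforms need at least 2 more workers (each remaining worker adds at most 1) — so at least 3 workers are needed, and 3 is optimal.

3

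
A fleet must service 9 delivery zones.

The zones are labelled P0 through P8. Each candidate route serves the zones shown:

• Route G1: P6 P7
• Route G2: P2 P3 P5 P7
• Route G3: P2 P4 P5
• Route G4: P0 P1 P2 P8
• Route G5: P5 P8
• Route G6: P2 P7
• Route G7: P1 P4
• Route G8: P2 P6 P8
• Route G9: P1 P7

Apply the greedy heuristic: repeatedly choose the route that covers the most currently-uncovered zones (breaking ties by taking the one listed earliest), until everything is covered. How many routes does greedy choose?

4

Greedy: pick G2 (covers 4 new) → pick G4 (covers 3 new) → pick G1 (covers 1 new) → pick G3 (covers 1 new). Total picks: 4.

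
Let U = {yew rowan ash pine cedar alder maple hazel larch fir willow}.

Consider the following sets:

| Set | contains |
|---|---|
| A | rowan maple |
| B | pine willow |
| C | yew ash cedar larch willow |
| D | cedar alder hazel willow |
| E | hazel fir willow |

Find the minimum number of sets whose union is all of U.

Take {A, B, C, D, E}. Their union is {yew, rowan, ash, pine, cedar, alder, maple, hazel, larch, fir, willow}, which is all 11 points.
No 4 of the 5 sets cover everything (all 5 combinations miss at least one point), so 5 is optimal.

5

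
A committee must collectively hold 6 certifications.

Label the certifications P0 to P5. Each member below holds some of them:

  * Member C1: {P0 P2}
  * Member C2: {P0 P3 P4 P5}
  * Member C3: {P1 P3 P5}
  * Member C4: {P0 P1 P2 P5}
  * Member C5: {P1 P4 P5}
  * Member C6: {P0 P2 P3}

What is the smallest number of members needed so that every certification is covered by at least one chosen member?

C2 and C4 together: C2 ∪ C4 = {P0, P1, P2, P3, P4, P5} — every certification is covered.
No single member has all 6 certifications (the largest, C2, has 4), so 2 is optimal.

2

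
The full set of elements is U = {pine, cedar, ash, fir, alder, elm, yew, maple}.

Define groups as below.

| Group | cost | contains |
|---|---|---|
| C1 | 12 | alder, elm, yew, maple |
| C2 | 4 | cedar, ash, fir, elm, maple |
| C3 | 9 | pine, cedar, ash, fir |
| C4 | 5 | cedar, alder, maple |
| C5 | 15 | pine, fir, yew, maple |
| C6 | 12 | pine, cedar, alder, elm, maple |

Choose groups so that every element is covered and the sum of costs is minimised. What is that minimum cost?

21

C1, C3 together cover every element (C1 ∪ C3 = {pine, cedar, ash, fir, alder, elm, yew, maple}); total cost 12 + 9 = 21.
The greedy pick C2, C4, C5 costs 24; no covering selection beats 21.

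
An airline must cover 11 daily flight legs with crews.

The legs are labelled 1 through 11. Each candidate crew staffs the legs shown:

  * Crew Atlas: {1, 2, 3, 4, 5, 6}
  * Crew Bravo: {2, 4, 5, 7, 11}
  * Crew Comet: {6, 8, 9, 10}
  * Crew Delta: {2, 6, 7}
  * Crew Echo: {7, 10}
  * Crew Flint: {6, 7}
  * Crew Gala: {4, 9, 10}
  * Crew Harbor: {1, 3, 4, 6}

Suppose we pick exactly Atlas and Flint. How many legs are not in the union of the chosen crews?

Union of Atlas, Flint = {1, 2, 3, 4, 5, 6, 7}.
Not covered: 8, 9, 10, 11 — 4 legs.

4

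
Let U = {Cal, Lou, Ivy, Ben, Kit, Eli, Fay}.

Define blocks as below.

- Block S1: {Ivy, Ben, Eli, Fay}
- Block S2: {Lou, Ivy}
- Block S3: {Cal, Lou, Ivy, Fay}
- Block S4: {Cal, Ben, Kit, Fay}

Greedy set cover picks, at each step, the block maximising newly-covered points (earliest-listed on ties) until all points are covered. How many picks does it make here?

3

Greedy: pick S1 (covers 4 new) → pick S3 (covers 2 new) → pick S4 (covers 1 new). Total picks: 3.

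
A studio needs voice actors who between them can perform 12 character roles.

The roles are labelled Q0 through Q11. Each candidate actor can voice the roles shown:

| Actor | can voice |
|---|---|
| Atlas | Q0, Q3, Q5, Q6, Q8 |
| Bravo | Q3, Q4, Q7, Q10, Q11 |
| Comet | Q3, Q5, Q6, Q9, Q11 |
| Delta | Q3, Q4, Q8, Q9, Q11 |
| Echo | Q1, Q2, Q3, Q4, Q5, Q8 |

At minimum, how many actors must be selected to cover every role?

Atlas and Bravo and Delta and Echo together: Atlas ∪ Bravo ∪ Delta ∪ Echo = {Q0, Q1, Q2, Q3, Q4, Q5, Q6, Q7, Q8, Q9, Q10, Q11} — every role is covered.
No 3 of the 5 actors cover everything (all 10 combinations miss at least one role), so 4 is optimal.

4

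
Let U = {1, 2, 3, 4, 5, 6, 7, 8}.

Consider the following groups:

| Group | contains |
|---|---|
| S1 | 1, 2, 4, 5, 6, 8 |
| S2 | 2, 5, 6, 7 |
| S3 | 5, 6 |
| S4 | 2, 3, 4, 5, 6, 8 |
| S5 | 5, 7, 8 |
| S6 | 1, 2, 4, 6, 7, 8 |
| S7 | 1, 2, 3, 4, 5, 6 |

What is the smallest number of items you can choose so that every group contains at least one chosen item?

H = {1, 5} meets every group (each contains at least one member of H), and |H| = 2.
No single item lies in every group, so at least 2 are needed and 2 is optimal.

2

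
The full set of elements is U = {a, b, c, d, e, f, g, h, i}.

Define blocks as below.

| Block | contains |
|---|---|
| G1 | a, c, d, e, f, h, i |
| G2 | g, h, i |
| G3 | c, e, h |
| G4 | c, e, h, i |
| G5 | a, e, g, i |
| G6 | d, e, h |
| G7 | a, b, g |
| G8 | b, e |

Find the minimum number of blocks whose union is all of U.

2

G1 and G7 together: G1 ∪ G7 = {a, b, c, d, e, f, g, h, i} — every element is covered.
No single block has all 9 elements (the largest, G1, has 7), so 2 is optimal.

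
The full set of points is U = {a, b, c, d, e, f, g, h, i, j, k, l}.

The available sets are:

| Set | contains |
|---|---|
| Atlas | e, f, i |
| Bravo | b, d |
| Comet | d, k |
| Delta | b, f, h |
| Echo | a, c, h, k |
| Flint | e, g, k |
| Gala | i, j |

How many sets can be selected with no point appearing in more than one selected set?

3

Bravo, Echo, Gala are pairwise disjoint (Bravo={b,d}; Echo={a,c,h,k}; Gala={i,j}).
Every remaining set overlaps one of these, and no 4 of the listed sets are pairwise disjoint, so 3 is the maximum.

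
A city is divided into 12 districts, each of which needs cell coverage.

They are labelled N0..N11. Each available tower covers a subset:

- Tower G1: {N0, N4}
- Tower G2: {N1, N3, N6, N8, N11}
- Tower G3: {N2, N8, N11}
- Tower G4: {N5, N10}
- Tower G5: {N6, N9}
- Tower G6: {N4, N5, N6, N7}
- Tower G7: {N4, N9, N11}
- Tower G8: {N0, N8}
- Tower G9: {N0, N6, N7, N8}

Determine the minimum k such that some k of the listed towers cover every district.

5

G2 and G3 and G4 and G7 and G9 together: G2 ∪ G3 ∪ G4 ∪ G7 ∪ G9 = {N0, N1, N2, N3, N4, N5, N6, N7, N8, N9, N10, N11} — every district is covered.
No 4 of the 9 towers cover everything (all 126 combinations miss at least one district), so 5 is optimal.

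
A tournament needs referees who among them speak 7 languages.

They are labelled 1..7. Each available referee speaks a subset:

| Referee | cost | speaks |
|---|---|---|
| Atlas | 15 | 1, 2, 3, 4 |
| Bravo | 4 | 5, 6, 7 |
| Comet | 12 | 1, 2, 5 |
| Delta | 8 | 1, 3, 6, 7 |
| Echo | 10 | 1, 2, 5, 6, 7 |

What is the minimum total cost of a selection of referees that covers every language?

Atlas, Bravo together cover every language (Atlas ∪ Bravo = {1, 2, 3, 4, 5, 6, 7}); total cost 15 + 4 = 19.
No covering selection has total cost below 19.

19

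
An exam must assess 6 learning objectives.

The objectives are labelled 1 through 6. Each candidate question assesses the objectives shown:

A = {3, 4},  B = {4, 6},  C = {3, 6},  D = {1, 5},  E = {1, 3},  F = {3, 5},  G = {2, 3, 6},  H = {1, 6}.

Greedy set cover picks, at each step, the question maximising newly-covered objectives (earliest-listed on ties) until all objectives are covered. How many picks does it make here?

3

Greedy: pick G (covers 3 new) → pick D (covers 2 new) → pick A (covers 1 new). Total picks: 3.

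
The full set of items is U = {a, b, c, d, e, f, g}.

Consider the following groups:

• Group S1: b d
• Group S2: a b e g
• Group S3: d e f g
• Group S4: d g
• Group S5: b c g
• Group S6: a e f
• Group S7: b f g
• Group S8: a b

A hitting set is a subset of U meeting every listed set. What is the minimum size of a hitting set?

H = {b, e, g} meets every group (each contains at least one member of H), and |H| = 3.
No choice of 2 items meets every group, so 3 is the minimum.

3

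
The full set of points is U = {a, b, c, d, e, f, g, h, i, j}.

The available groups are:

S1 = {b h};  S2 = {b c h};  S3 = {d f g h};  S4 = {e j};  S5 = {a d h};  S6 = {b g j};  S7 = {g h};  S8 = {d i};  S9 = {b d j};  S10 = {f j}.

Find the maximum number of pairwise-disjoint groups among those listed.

3

S4, S7, S8 are pairwise disjoint (S4={e,j}; S7={g,h}; S8={d,i}).
Every remaining group overlaps one of these, and no 4 of the listed groups are pairwise disjoint, so 3 is the maximum.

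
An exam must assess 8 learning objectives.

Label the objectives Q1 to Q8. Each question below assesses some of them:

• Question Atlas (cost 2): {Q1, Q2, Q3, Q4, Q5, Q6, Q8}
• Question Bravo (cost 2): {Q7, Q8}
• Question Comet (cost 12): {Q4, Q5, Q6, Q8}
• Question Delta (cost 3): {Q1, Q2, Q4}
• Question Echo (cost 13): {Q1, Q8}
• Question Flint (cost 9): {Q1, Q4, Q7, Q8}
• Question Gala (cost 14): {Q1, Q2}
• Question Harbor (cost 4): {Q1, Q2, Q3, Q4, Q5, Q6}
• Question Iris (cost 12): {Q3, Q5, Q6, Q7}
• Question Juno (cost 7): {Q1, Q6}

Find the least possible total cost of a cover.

4

Atlas, Bravo together cover every objective (Atlas ∪ Bravo = {Q1, Q2, Q3, Q4, Q5, Q6, Q7, Q8}); total cost 2 + 2 = 4.
No covering selection has total cost below 4.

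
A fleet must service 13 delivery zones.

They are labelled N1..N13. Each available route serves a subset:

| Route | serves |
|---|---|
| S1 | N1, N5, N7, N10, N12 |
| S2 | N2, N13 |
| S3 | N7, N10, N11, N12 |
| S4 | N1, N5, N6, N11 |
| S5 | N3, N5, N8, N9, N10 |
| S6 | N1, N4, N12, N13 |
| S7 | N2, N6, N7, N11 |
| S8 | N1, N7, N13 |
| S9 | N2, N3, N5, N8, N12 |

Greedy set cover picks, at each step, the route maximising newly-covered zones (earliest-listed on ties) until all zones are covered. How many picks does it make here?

Greedy: pick S1 (covers 5 new) → pick S5 (covers 3 new) → pick S7 (covers 3 new) → pick S6 (covers 2 new). Total picks: 4.
(The true minimum cover uses only 3 routes, so greedy is not optimal here.)

4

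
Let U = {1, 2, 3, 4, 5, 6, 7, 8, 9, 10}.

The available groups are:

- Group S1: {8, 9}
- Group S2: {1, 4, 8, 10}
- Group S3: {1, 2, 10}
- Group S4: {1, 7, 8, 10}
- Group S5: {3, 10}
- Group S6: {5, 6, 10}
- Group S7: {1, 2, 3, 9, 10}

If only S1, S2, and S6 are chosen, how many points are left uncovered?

3

Union of S1, S2, S6 = {1, 4, 5, 6, 8, 9, 10}.
Not covered: 2, 3, 7 — 3 points.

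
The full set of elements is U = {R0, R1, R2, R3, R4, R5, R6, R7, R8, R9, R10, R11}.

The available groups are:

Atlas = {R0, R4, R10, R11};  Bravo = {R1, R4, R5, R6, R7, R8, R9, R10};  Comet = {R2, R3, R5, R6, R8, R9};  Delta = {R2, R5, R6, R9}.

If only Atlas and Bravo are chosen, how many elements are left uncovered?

2

Union of Atlas, Bravo = {R0, R1, R4, R5, R6, R7, R8, R9, R10, R11}.
Not covered: R2, R3 — 2 elements.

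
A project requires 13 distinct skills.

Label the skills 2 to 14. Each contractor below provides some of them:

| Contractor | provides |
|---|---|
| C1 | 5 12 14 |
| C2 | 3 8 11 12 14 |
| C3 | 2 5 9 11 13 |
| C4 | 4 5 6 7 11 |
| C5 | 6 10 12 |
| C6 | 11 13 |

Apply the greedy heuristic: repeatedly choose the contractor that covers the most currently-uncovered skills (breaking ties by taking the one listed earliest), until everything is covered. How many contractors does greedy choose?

Greedy: pick C2 (covers 5 new) → pick C3 (covers 4 new) → pick C4 (covers 3 new) → pick C5 (covers 1 new). Total picks: 4.

4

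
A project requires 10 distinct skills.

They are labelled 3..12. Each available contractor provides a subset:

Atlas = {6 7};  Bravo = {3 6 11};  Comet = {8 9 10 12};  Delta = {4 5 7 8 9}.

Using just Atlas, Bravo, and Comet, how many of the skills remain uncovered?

Union of Atlas, Bravo, Comet = {3, 6, 7, 8, 9, 10, 11, 12}.
Not covered: 4, 5 — 2 skills.

2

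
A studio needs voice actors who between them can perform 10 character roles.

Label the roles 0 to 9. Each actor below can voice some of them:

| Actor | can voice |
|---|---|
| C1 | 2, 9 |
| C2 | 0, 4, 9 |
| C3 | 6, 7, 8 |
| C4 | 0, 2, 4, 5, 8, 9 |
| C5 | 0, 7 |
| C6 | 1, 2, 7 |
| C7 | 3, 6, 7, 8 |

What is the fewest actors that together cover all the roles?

C4 and C6 and C7 together: C4 ∪ C6 ∪ C7 = {0, 1, 2, 3, 4, 5, 6, 7, 8, 9} — every role is covered.
Only C6 contains 1, so C6 is forced; the remaining 7 roles need at least 2 more actors (each remaining actor adds at most 5) — so at least 3 actors are needed, and 3 is optimal.

3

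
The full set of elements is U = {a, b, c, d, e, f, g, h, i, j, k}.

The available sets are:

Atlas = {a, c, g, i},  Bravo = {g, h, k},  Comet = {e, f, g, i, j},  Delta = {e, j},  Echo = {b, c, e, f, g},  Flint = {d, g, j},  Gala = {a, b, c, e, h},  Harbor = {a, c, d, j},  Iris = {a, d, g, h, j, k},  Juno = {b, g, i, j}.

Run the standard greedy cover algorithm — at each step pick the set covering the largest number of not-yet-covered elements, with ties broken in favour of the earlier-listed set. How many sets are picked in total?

3

Greedy: pick Iris (covers 6 new) → pick Echo (covers 4 new) → pick Atlas (covers 1 new). Total picks: 3.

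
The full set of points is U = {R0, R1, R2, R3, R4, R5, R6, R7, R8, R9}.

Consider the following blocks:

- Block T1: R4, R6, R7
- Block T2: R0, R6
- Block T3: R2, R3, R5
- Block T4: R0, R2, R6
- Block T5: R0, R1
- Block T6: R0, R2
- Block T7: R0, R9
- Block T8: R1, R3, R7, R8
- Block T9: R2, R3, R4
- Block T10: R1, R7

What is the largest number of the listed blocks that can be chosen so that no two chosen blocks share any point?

T1, T3, T5 are pairwise disjoint (T1={R4,R6,R7}; T3={R2,R3,R5}; T5={R0,R1}).
Every remaining block overlaps one of these, and no 4 of the listed blocks are pairwise disjoint, so 3 is the maximum.

3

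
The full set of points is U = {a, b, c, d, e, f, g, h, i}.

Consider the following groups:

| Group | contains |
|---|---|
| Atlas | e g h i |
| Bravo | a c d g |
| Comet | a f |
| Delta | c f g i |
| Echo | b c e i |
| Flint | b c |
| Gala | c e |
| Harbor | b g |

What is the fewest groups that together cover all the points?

Atlas and Bravo and Comet and Flint together: Atlas ∪ Bravo ∪ Comet ∪ Flint = {a, b, c, d, e, f, g, h, i} — every point is covered.
No 3 of the 8 groups cover everything (all 56 combinations miss at least one point), so 4 is optimal.

4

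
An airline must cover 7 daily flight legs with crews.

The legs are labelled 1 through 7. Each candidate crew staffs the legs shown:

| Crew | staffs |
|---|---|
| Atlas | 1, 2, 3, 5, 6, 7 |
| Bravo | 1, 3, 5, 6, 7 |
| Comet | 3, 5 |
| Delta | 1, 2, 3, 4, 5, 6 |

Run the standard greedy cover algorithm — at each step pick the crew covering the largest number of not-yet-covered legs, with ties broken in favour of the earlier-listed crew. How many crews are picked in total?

Greedy: pick Atlas (covers 6 new) → pick Delta (covers 1 new). Total picks: 2.

2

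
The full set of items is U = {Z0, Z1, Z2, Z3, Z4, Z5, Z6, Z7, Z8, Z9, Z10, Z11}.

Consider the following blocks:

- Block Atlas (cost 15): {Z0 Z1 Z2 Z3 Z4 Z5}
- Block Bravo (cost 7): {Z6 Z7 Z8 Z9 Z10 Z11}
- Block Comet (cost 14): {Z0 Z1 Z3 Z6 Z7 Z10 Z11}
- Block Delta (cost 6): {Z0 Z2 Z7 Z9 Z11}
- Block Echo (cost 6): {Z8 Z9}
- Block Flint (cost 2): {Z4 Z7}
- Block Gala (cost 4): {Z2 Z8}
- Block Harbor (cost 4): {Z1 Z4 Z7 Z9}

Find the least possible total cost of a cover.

22

Atlas, Bravo together cover every item (Atlas ∪ Bravo = {Z0, Z1, Z2, Z3, Z4, Z5, Z6, Z7, Z8, Z9, Z10, Z11}); total cost 15 + 7 = 22.
The greedy pick Flint, Bravo, Atlas costs 24; no covering selection beats 22.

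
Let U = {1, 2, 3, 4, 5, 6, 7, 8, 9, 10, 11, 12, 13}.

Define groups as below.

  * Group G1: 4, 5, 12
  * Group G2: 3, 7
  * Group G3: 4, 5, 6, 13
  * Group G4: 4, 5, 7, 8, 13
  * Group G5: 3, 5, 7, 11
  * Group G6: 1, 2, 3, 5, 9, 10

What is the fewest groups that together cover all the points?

G1, G3, G4, G5, and G6 cover everything between them: the union {1, 2, 3, 4, 5, 6, 7, 8, 9, 10, 11, 12, 13} is all of U.
No 4 of the 6 groups cover everything (all 15 combinations miss at least one point), so 5 is optimal.

5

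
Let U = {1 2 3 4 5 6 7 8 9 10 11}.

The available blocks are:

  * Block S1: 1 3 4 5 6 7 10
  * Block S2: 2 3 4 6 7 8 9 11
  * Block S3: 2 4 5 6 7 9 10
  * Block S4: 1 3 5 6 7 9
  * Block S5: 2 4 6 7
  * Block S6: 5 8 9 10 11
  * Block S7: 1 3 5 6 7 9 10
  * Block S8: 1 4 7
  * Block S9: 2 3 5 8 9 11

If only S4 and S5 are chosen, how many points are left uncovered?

3

Union of S4, S5 = {1, 2, 3, 4, 5, 6, 7, 9}.
Not covered: 8, 10, 11 — 3 points.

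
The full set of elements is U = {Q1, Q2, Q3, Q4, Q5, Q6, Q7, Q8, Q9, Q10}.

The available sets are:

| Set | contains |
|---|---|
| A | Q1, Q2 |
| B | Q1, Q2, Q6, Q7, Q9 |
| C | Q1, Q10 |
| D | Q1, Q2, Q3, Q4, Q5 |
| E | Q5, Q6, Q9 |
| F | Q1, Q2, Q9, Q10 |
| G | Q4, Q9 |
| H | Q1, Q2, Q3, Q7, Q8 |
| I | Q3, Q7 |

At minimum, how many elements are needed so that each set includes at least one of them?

T = {Q1, Q7, Q9} meets every set (each contains at least one member of T), and |T| = 3.
The sets C, G, I are pairwise disjoint, so any hitting set needs a separate element for each — at least 3. Hence 3 is optimal.

3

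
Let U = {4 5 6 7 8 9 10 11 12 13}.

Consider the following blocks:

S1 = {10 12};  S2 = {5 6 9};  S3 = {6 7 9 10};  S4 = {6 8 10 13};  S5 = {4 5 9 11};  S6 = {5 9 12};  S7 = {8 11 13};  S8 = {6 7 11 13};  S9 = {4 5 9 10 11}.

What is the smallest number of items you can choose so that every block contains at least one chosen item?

H = {9, 10, 11} meets every block (each contains at least one member of H), and |H| = 3.
The blocks S1, S2, S7 are pairwise disjoint, so any hitting set needs a separate item for each — at least 3. Hence 3 is optimal.

3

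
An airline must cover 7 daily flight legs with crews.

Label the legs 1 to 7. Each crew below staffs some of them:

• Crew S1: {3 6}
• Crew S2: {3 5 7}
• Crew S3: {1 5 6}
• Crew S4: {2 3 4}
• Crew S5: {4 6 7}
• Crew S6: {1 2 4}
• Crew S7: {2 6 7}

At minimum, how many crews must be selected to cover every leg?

3

S2 and S3 and S4 together: S2 ∪ S3 ∪ S4 = {1, 2, 3, 4, 5, 6, 7} — every leg is covered.
Each crew has at most 3 legs, and 2·3 = 6 < 7 — so at least 3 crews are needed, and 3 is optimal.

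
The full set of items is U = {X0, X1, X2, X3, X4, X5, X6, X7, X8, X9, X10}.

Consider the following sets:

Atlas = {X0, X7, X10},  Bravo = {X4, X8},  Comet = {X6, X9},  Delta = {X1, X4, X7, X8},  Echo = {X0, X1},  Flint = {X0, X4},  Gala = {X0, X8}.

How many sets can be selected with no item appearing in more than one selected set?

3

Bravo, Comet, Echo are pairwise disjoint (Bravo={X4,X8}; Comet={X6,X9}; Echo={X0,X1}).
Every remaining set overlaps one of these, and no 4 of the listed sets are pairwise disjoint, so 3 is the maximum.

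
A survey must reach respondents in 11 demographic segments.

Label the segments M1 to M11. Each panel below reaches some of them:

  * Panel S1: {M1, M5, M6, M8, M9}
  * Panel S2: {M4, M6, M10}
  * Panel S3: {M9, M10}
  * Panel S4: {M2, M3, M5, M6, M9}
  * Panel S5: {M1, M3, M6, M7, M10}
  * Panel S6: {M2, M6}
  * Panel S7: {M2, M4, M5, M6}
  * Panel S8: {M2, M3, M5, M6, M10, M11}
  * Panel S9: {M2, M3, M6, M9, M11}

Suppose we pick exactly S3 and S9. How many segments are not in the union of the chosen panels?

5

Union of S3, S9 = {M2, M3, M6, M9, M10, M11}.
Not covered: M1, M4, M5, M7, M8 — 5 segments.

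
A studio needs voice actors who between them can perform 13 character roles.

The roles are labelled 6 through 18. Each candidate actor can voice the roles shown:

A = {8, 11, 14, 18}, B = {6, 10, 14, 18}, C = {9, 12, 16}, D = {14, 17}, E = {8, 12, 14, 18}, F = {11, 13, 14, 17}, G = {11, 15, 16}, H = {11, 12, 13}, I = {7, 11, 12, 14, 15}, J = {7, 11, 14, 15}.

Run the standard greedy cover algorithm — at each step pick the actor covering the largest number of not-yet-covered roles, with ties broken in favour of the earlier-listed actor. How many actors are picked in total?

5

Greedy: pick I (covers 5 new) → pick B (covers 3 new) → pick C (covers 2 new) → pick F (covers 2 new) → pick A (covers 1 new). Total picks: 5.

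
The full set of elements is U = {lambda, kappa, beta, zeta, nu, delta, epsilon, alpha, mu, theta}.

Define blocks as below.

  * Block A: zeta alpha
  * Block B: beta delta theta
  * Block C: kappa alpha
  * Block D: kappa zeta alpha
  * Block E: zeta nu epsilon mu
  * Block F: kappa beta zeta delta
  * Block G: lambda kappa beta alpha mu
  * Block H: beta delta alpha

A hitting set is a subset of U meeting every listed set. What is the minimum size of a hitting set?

T = {delta, alpha, mu} meets every block (each contains at least one member of T), and |T| = 3.
The blocks B, C, E are pairwise disjoint, so any hitting set needs a separate element for each — at least 3. Hence 3 is optimal.

3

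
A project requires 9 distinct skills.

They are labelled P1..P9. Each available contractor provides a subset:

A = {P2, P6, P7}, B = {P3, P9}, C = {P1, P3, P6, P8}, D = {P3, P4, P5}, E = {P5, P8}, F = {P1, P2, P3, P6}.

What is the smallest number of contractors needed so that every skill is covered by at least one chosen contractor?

A and B and C and D together: A ∪ B ∪ C ∪ D = {P1, P2, P3, P4, P5, P6, P7, P8, P9} — every skill is covered.
Only B contains P9, so B is forced; the remaining 7 skills need at least 3 more contractors (each remaining contractor adds at most 3) — so at least 4 contractors are needed, and 4 is optimal.

4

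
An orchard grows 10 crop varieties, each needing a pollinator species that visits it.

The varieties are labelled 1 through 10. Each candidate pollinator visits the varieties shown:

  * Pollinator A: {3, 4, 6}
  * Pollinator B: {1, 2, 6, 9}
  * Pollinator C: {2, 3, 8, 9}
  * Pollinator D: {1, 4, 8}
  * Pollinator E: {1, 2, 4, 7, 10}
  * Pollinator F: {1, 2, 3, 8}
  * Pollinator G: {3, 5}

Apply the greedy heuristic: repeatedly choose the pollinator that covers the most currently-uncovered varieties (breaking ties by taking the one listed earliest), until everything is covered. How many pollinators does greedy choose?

Greedy: pick E (covers 5 new) → pick C (covers 3 new) → pick A (covers 1 new) → pick G (covers 1 new). Total picks: 4.

4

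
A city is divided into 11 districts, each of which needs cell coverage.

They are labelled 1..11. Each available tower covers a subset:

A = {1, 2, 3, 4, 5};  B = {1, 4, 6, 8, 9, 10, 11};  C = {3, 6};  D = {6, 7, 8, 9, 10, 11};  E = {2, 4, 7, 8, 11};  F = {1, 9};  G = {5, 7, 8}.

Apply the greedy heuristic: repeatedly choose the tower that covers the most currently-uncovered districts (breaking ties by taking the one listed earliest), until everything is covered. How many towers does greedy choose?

3

Greedy: pick B (covers 7 new) → pick A (covers 3 new) → pick D (covers 1 new). Total picks: 3.
(The true minimum cover uses only 2 towers, so greedy is not optimal here.)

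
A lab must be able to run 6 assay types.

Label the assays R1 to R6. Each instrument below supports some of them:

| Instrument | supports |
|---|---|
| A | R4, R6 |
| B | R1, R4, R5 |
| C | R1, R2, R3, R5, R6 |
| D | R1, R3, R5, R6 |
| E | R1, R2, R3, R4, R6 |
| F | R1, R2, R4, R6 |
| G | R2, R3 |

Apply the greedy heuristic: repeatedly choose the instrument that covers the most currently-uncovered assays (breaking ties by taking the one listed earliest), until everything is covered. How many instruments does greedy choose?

2

Greedy: pick C (covers 5 new) → pick A (covers 1 new). Total picks: 2.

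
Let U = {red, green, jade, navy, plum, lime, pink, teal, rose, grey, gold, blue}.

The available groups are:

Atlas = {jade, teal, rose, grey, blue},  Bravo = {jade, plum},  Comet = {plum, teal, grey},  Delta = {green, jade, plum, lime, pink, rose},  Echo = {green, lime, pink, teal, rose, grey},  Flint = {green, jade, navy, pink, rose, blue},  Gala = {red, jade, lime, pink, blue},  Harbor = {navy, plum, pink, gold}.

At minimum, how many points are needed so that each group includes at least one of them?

3

Take H = {plum, lime, blue}. Each listed group contains at least one of these, so H is a hitting set of size 3.
No choice of 2 points meets every group, so 3 is the minimum.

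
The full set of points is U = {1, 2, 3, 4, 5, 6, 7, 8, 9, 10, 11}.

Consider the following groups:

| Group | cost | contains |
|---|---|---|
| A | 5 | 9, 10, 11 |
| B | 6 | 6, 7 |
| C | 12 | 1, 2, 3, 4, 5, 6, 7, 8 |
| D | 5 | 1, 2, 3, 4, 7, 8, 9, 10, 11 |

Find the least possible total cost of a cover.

17

A, C together cover every point (A ∪ C = {1, 2, 3, 4, 5, 6, 7, 8, 9, 10, 11}); total cost 5 + 12 = 17.
The greedy pick D, B, C costs 23; no covering selection beats 17.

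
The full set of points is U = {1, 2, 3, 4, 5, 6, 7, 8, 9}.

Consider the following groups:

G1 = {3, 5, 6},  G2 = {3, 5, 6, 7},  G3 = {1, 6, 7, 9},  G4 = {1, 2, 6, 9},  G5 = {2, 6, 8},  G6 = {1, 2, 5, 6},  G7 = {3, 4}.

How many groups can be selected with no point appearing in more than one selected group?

2

G3, G7 are pairwise disjoint (G3={1,6,7,9}; G7={3,4}).
Every remaining group overlaps one of these, and no 3 of the listed groups are pairwise disjoint, so 2 is the maximum.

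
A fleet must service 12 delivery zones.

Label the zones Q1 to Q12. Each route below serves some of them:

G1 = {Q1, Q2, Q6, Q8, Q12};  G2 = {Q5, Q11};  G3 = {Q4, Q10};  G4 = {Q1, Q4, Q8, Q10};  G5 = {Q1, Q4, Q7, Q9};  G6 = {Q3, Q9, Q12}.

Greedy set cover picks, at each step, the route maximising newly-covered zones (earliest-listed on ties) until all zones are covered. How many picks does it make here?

5

Greedy: pick G1 (covers 5 new) → pick G5 (covers 3 new) → pick G2 (covers 2 new) → pick G3 (covers 1 new) → pick G6 (covers 1 new). Total picks: 5.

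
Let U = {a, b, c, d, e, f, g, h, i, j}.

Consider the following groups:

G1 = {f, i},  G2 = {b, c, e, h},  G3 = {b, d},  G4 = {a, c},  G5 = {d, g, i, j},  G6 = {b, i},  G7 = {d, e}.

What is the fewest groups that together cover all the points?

4

G1, G2, G4, and G5 cover everything between them: the union {a, b, c, d, e, f, g, h, i, j} is all of U.
No 3 of the 7 groups cover everything (all 35 combinations miss at least one point), so 4 is optimal.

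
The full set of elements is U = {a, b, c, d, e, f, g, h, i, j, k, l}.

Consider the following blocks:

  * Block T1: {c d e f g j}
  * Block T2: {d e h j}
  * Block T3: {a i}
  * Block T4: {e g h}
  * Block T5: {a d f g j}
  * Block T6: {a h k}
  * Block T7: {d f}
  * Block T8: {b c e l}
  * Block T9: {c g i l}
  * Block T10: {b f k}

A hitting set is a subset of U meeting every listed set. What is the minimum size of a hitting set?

Take T = {e, f, i, k}. Each listed block contains at least one of these, so T is a hitting set of size 4.
No choice of 3 elements meets every block, so 4 is the minimum.

4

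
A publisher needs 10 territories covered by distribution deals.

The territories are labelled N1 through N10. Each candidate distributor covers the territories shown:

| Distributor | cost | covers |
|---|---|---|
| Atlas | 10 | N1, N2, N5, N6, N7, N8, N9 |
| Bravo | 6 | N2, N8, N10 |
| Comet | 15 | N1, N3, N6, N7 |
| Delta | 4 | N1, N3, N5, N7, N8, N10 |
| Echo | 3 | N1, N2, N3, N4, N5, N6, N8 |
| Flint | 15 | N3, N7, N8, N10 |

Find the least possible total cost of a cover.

17

Atlas, Delta, Echo together cover every territory (Atlas ∪ Delta ∪ Echo = {N1, N2, N3, N4, N5, N6, N7, N8, N9, N10}); total cost 10 + 4 + 3 = 17.
No covering selection has total cost below 17.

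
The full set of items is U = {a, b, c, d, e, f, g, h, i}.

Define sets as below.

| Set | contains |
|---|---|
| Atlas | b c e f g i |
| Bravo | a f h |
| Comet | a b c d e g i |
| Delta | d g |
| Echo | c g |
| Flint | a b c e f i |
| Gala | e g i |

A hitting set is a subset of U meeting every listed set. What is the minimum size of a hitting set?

2

The 2 items {a, g} hit every set.
The sets Delta, Flint are pairwise disjoint, so any hitting set needs a separate item for each — at least 2. Hence 2 is optimal.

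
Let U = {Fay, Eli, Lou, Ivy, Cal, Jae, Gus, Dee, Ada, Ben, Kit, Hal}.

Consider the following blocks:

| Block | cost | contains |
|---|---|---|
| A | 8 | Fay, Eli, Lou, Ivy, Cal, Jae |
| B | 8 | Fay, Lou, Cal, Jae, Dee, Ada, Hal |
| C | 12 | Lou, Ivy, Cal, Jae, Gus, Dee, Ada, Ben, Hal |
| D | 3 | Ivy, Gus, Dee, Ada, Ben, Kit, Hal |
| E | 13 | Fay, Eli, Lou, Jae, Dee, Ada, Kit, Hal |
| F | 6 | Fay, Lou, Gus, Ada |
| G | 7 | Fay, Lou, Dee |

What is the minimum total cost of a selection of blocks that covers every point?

A, D together cover every point (A ∪ D = {Fay, Eli, Lou, Ivy, Cal, Jae, Gus, Dee, Ada, Ben, Kit, Hal}); total cost 8 + 3 = 11.
No covering selection has total cost below 11.

11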